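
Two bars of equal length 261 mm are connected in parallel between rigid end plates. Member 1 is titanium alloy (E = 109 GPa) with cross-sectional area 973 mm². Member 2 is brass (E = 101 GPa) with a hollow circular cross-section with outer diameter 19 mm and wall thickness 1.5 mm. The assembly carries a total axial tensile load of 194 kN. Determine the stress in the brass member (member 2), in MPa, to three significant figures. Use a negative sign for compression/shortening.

A_2 = 82.47 mm².
Equal strain + equilibrium ⇒ each member carries load in proportion to AE: A₁E₁ = 106100000 N, A₂E₂ = 8329000 N, ΣAE = 114400000 N.
σ₂ = P·E₂/ΣAE = 194000·101000/114400000 = 171.3 MPa.

171 MPa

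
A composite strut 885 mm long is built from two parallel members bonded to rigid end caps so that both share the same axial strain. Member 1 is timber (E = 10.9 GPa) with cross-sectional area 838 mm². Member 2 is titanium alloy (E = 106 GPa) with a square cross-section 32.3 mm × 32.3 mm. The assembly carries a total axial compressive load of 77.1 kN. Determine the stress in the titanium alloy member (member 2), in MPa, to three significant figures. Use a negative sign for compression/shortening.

-68.3 MPa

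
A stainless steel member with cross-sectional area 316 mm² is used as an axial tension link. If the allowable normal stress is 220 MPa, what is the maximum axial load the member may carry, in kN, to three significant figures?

69.5 kN

P_max = σ_allow · A = 220 · 316 = 69520 N = 69.52 kN.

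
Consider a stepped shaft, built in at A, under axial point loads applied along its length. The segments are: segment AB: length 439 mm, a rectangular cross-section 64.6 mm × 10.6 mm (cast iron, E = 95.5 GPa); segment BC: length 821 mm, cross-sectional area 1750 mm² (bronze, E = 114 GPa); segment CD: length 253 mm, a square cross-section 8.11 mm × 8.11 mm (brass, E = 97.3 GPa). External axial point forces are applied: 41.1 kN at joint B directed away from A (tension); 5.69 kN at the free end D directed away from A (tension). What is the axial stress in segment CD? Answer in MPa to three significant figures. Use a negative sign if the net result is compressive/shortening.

86.5 MPa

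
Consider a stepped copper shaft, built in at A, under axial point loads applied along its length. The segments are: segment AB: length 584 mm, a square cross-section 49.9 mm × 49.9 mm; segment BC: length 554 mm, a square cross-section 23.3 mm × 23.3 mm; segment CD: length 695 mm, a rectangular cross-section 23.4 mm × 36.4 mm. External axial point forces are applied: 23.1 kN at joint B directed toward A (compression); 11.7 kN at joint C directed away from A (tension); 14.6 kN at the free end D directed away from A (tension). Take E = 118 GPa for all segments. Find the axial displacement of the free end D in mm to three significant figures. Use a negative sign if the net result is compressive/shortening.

0.335 mm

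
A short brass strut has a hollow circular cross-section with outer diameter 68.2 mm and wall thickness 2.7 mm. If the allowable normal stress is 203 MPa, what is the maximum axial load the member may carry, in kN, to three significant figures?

113 kN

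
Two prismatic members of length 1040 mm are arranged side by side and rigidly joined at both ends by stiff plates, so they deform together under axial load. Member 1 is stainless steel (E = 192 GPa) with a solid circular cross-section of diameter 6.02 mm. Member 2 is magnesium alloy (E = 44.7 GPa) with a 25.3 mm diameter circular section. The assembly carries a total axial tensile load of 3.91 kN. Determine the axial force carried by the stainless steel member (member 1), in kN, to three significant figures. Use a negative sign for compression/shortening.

A_1 = 28.46 mm².
A_2 = 502.7 mm².
Equal strain + equilibrium ⇒ each member carries load in proportion to AE: A₁E₁ = 5465000 N, A₂E₂ = 22470000 N, ΣAE = 27940000 N.
F₁ = P·A₁E₁/ΣAE = 3910·5465000/27940000 = 764.9 N.

0.765 kN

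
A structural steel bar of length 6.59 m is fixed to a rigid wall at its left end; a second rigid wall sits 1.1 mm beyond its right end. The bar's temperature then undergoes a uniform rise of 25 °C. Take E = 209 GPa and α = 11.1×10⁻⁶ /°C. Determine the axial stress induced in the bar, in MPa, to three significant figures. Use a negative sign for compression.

Free thermal expansion αLΔT = 11.1e-6 · 6590 · 25 = 1.829 mm.
The walls engage after the gap closes; constrained expansion = 1.829 − 1.1 = 0.7287 mm.
The walls impose strain ε = −(0.7287)/6590 = -1.1058e-04; σ = Eε = 209000 · -1.1058e-04 = -23.11 MPa.

-23.1 MPa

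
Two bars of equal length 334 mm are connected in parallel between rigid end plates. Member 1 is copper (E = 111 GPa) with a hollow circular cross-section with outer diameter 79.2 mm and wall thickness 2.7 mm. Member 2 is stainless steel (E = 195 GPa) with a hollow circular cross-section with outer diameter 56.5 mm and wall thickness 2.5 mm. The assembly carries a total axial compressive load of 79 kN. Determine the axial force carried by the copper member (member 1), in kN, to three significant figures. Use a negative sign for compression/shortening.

-36.8 kN

A_1 = 648.9 mm².
A_2 = 424.1 mm².
Equal strain + equilibrium ⇒ each member carries load in proportion to AE: A₁E₁ = 72030000 N, A₂E₂ = 82700000 N, ΣAE = 154700000 N.
F₁ = P·A₁E₁/ΣAE = -79000·72030000/154700000 = -36770 N.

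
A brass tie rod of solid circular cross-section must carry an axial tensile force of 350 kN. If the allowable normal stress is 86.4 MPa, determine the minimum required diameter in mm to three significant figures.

71.8 mm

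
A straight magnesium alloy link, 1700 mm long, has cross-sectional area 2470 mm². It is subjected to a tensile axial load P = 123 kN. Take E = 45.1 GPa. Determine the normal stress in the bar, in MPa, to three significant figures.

σ = N/A = 123000/2470 = 49.8 MPa.

49.8 MPa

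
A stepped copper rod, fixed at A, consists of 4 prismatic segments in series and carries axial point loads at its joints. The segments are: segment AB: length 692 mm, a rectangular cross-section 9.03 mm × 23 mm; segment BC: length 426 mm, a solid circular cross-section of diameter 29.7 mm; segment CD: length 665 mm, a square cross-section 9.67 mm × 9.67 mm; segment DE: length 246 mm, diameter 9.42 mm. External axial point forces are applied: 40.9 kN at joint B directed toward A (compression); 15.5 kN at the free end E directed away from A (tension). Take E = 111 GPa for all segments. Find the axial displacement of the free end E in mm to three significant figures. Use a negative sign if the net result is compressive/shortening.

Internal axial forces (sectioning from the free end, tension +): N_DE = 15.5 kN, N_CD = 15.5 kN, N_BC = 15.5 kN, N_AB = -25.4 kN.
A_AB = 207.7 mm².
A_BC = 692.8 mm².
A_CD = 93.51 mm².
A_DE = 69.69 mm².
δ_AB = -25400·692/(207.7·111000) = -0.7624 mm
δ_BC = 15500·426/(692.8·111000) = 0.08586 mm
δ_CD = 15500·665/(93.51·111000) = 0.9931 mm
δ_DE = 15500·246/(69.69·111000) = 0.4929 mm
δ = Σδ_i = 0.8094 mm.

0.809 mm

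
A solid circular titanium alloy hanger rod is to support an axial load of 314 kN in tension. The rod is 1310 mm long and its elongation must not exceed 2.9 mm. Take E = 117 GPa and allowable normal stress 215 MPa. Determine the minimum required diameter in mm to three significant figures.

Required area A ≥ P/σ_allow = 314000/215 = 1460 mm².
For a solid circular section, d ≥ √(4A/π) = 43.12 mm.
Elongation limit: A ≥ PL/(Eδ_allow) = 314000·1310/(117000·2.9) = 1212 mm² ⇒ d ≥ 39.29 mm.
The stress limit governs.

43.1 mm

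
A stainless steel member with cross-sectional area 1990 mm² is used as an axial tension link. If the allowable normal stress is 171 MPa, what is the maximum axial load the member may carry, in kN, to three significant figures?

340 kN

P_max = σ_allow · A = 171 · 1990 = 340300 N = 340.3 kN.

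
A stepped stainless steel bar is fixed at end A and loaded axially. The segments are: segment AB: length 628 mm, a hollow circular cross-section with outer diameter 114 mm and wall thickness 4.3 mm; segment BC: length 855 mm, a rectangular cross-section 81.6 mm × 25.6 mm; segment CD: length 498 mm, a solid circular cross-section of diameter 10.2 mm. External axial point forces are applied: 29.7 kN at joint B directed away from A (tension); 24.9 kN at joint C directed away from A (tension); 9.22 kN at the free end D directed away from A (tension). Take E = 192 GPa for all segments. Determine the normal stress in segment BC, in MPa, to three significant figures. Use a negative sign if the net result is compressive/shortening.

Internal axial forces (sectioning from the free end, tension +): N_CD = 9.22 kN, N_BC = 34.12 kN, N_AB = 63.82 kN.
A_BC = 2089 mm².
σ_BC = N_BC/A_BC = 34120/2089 = 16.33 MPa.

16.3 MPa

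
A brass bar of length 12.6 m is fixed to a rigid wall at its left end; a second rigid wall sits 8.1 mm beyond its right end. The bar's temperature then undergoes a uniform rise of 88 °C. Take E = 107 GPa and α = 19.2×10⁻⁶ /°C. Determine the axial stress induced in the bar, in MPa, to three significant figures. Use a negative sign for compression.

Free thermal expansion αLΔT = 19.2e-6 · 12600 · 88 = 21.29 mm.
The walls engage after the gap closes; constrained expansion = 21.29 − 8.1 = 13.19 mm.
The walls impose strain ε = −(13.19)/12600 = -1.0467e-03; σ = Eε = 107000 · -1.0467e-03 = -112 MPa.

-112 MPa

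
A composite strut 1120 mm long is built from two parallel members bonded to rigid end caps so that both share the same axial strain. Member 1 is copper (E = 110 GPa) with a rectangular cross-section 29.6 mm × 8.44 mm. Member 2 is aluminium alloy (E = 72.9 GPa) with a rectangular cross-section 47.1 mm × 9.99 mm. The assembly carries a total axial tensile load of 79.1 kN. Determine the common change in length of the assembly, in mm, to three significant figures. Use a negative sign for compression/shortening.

A_1 = 249.8 mm².
A_2 = 470.5 mm².
Equal strain + equilibrium ⇒ each member carries load in proportion to AE: A₁E₁ = 27480000 N, A₂E₂ = 34300000 N, ΣAE = 61780000 N.
δ = PL/ΣAE = 79100·1120/61780000 = 1.434 mm.

1.43 mm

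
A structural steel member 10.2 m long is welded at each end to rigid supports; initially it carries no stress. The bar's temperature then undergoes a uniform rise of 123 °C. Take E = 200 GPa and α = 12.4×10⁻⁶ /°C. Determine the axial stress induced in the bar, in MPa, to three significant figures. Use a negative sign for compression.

-305 MPa

Free thermal expansion αLΔT = 12.4e-6 · 10200 · 123 = 15.56 mm.
The walls impose strain ε = −(15.56)/10200 = -1.5252e-03; σ = Eε = 200000 · -1.5252e-03 = -305 MPa.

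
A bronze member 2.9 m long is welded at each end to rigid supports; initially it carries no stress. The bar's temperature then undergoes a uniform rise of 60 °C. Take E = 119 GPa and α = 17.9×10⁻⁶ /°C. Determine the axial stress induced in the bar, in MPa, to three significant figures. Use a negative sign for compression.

-128 MPa

Free thermal expansion αLΔT = 17.9e-6 · 2900 · 60 = 3.115 mm.
The walls impose strain ε = −(3.115)/2900 = -1.0740e-03; σ = Eε = 119000 · -1.0740e-03 = -127.8 MPa.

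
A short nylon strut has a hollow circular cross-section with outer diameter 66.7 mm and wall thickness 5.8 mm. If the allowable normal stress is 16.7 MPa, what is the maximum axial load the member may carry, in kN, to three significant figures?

A = 1110 mm².
P_max = σ_allow · A = 16.7 · 1110 = 18530 N = 18.53 kN.

18.5 kN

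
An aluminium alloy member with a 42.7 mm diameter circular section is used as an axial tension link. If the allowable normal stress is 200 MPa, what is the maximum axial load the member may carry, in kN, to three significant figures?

286 kN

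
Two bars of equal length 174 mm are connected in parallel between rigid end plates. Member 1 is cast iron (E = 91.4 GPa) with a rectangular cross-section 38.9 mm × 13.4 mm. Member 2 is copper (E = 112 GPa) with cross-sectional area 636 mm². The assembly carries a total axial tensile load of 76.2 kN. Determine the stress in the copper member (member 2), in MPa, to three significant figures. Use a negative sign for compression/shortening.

71.8 MPa

A_1 = 521.3 mm².
Equal strain + equilibrium ⇒ each member carries load in proportion to AE: A₁E₁ = 47640000 N, A₂E₂ = 71230000 N, ΣAE = 118900000 N.
σ₂ = P·E₂/ΣAE = 76200·112000/118900000 = 71.79 MPa.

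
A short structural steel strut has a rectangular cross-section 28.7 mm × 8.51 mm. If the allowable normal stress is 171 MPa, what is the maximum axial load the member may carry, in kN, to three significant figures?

A = 244.2 mm².
P_max = σ_allow · A = 171 · 244.2 = 41760 N = 41.76 kN.

41.8 kN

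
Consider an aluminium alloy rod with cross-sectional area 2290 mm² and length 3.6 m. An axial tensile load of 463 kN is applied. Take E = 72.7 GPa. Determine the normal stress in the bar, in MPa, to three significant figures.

σ = N/A = 463000/2290 = 202.2 MPa.

202 MPa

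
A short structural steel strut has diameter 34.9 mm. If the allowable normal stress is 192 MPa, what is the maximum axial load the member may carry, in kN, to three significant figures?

A = 956.6 mm².
P_max = σ_allow · A = 192 · 956.6 = 183700 N = 183.7 kN.

184 kN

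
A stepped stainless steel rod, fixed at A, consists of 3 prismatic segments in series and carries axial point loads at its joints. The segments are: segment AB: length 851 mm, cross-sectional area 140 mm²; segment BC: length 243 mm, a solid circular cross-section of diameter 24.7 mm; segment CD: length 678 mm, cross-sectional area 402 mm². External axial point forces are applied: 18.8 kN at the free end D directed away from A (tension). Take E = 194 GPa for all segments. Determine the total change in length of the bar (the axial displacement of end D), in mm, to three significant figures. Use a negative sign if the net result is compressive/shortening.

Internal axial forces (sectioning from the free end, tension +): N_CD = 18.8 kN, N_BC = 18.8 kN, N_AB = 18.8 kN.
A_BC = 479.2 mm².
δ_AB = 18800·851/(140·194000) = 0.5891 mm
δ_BC = 18800·243/(479.2·194000) = 0.04914 mm
δ_CD = 18800·678/(402·194000) = 0.1634 mm
δ = Σδ_i = 0.8016 mm.

0.802 mm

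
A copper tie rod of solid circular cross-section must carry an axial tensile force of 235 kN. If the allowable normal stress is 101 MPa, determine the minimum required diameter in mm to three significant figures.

Required area A ≥ P/σ_allow = 235000/101 = 2327 mm².
For a solid circular section, d ≥ √(4A/π) = 54.43 mm.

54.4 mm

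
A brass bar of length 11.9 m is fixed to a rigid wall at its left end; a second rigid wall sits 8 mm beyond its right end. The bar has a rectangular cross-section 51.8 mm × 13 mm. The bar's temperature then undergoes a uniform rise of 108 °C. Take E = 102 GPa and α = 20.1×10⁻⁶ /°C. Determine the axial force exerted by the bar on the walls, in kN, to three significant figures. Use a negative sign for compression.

-103 kN

Free thermal expansion αLΔT = 20.1e-6 · 11900 · 108 = 25.83 mm.
The walls engage after the gap closes; constrained expansion = 25.83 − 8 = 17.83 mm.
The walls impose strain ε = −(17.83)/11900 = -1.4985e-03; σ = Eε = 102000 · -1.4985e-03 = -152.9 MPa.
Wall reaction R = σ·A = -152.9·673.4 = -102900 N = -102.9 kN.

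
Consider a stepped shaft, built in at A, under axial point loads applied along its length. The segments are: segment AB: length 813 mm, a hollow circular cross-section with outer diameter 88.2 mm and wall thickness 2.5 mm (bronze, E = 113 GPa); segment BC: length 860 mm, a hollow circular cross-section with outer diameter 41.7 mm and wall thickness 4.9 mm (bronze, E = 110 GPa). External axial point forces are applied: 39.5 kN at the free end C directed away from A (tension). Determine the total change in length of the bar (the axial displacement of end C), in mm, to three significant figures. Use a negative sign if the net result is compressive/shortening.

Internal axial forces (sectioning from the free end, tension +): N_BC = 39.5 kN, N_AB = 39.5 kN.
A_AB = 673.1 mm².
A_BC = 566.5 mm².
δ_AB = 39500·813/(673.1·113000) = 0.4222 mm
δ_BC = 39500·860/(566.5·110000) = 0.5451 mm
δ = Σδ_i = 0.9674 mm.

0.967 mm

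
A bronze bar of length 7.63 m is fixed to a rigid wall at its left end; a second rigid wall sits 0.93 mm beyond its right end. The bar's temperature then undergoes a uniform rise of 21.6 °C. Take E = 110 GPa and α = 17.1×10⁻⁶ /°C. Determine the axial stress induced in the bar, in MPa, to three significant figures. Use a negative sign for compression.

Free thermal expansion αLΔT = 17.1e-6 · 7630 · 21.6 = 2.818 mm.
The walls engage after the gap closes; constrained expansion = 2.818 − 0.93 = 1.888 mm.
The walls impose strain ε = −(1.888)/7630 = -2.4747e-04; σ = Eε = 110000 · -2.4747e-04 = -27.22 MPa.

-27.2 MPa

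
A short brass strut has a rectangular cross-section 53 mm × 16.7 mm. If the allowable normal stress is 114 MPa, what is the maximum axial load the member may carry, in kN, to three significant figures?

101 kN

A = 885.1 mm².
P_max = σ_allow · A = 114 · 885.1 = 100900 N = 100.9 kN.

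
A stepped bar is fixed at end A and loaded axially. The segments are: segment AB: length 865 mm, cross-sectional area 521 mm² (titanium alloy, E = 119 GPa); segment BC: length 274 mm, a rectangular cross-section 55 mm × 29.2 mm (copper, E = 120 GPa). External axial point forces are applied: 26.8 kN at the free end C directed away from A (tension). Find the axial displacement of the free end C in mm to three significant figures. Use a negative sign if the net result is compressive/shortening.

0.412 mm

Internal axial forces (sectioning from the free end, tension +): N_BC = 26.8 kN, N_AB = 26.8 kN.
A_BC = 1606 mm².
δ_AB = 26800·865/(521·119000) = 0.3739 mm
δ_BC = 26800·274/(1606·120000) = 0.0381 mm
δ = Σδ_i = 0.412 mm.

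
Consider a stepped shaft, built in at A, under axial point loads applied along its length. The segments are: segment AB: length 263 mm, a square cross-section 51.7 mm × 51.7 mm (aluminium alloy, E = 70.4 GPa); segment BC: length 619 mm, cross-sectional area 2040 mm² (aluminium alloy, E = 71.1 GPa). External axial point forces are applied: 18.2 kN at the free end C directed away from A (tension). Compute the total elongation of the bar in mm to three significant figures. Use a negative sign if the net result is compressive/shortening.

Internal axial forces (sectioning from the free end, tension +): N_BC = 18.2 kN, N_AB = 18.2 kN.
A_AB = 2673 mm².
δ_AB = 18200·263/(2673·70400) = 0.02544 mm
δ_BC = 18200·619/(2040·71100) = 0.07767 mm
δ = Σδ_i = 0.1031 mm.

0.103 mm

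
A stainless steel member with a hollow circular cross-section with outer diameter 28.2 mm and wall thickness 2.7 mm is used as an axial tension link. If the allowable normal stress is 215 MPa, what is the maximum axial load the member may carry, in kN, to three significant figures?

46.5 kN

A = 216.3 mm².
P_max = σ_allow · A = 215 · 216.3 = 46500 N = 46.5 kN.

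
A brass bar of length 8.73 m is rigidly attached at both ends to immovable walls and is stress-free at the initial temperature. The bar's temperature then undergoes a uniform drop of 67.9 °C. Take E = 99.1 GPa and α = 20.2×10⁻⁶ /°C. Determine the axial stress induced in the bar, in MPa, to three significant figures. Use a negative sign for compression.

Free thermal expansion αLΔT = 20.2e-6 · 8730 · -67.9 = -11.97 mm.
The walls impose strain ε = −(-11.97)/8730 = 1.3716e-03; σ = Eε = 99100 · 1.3716e-03 = 135.9 MPa.

136 MPa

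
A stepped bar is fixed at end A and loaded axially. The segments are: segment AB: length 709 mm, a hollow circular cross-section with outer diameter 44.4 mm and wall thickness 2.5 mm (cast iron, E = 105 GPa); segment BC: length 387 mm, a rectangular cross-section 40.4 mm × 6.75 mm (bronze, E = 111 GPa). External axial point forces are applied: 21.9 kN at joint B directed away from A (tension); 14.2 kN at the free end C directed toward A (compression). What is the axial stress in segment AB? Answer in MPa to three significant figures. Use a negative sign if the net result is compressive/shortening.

Internal axial forces (sectioning from the free end, tension +): N_BC = -14.2 kN, N_AB = 7.7 kN.
A_AB = 329.1 mm².
σ_AB = N_AB/A_AB = 7700/329.1 = 23.4 MPa.

23.4 MPa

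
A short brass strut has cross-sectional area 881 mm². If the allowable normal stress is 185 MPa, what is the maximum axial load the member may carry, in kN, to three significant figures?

P_max = σ_allow · A = 185 · 881 = 163000 N = 163 kN.

163 kN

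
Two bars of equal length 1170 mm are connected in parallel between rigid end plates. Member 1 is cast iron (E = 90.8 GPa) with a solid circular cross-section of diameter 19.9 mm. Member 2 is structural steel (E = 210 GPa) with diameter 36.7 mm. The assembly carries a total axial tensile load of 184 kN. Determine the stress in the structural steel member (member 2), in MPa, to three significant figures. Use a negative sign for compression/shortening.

A_1 = 311 mm².
A_2 = 1058 mm².
Equal strain + equilibrium ⇒ each member carries load in proportion to AE: A₁E₁ = 28240000 N, A₂E₂ = 222100000 N, ΣAE = 250400000 N.
σ₂ = P·E₂/ΣAE = 184000·210000/250400000 = 154.3 MPa.

154 MPa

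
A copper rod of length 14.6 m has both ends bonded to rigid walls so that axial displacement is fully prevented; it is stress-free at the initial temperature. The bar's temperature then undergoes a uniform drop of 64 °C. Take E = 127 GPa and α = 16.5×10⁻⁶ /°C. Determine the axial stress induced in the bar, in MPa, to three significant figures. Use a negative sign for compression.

134 MPa

Free thermal expansion αLΔT = 16.5e-6 · 14600 · -64 = -15.42 mm.
The walls impose strain ε = −(-15.42)/14600 = 1.0560e-03; σ = Eε = 127000 · 1.0560e-03 = 134.1 MPa.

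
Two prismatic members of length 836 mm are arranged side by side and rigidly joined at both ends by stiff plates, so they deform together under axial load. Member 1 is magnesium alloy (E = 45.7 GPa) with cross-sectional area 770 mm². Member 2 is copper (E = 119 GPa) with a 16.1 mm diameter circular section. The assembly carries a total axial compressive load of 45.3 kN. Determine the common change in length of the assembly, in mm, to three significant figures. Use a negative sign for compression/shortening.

-0.637 mm

A_2 = 203.6 mm².
Equal strain + equilibrium ⇒ each member carries load in proportion to AE: A₁E₁ = 35190000 N, A₂E₂ = 24230000 N, ΣAE = 59420000 N.
δ = PL/ΣAE = -45300·836/59420000 = -0.6374 mm.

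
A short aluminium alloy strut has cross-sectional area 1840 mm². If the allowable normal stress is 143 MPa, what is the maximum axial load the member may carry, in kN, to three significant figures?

P_max = σ_allow · A = 143 · 1840 = 263100 N = 263.1 kN.

263 kN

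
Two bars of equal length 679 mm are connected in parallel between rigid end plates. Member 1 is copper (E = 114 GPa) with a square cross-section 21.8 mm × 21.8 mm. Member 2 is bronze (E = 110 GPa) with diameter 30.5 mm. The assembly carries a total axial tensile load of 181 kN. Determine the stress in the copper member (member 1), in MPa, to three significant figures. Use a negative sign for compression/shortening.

153 MPa

A_1 = 475.2 mm².
A_2 = 730.6 mm².
Equal strain + equilibrium ⇒ each member carries load in proportion to AE: A₁E₁ = 54180000 N, A₂E₂ = 80370000 N, ΣAE = 134500000 N.
σ₁ = P·E₁/ΣAE = 181000·114000/134500000 = 153.4 MPa.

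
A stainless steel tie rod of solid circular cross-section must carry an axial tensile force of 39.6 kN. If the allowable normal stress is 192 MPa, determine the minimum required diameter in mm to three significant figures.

Required area A ≥ P/σ_allow = 39600/192 = 206.2 mm².
For a solid circular section, d ≥ √(4A/π) = 16.21 mm.

16.2 mm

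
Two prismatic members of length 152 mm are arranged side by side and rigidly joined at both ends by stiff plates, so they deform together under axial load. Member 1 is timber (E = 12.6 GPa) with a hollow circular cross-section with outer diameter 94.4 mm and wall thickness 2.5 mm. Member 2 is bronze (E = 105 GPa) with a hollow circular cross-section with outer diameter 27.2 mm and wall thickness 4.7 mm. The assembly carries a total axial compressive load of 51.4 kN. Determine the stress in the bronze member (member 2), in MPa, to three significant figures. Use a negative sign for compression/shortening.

-123 MPa

A_1 = 721.8 mm².
A_2 = 332.2 mm².
Equal strain + equilibrium ⇒ each member carries load in proportion to AE: A₁E₁ = 9094000 N, A₂E₂ = 34880000 N, ΣAE = 43980000 N.
σ₂ = P·E₂/ΣAE = -51400·105000/43980000 = -122.7 MPa.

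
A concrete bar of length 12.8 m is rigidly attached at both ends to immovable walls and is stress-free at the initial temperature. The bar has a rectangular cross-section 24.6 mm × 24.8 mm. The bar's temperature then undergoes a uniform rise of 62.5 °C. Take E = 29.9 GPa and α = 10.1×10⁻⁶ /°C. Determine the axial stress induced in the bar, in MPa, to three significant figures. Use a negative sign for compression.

-18.9 MPa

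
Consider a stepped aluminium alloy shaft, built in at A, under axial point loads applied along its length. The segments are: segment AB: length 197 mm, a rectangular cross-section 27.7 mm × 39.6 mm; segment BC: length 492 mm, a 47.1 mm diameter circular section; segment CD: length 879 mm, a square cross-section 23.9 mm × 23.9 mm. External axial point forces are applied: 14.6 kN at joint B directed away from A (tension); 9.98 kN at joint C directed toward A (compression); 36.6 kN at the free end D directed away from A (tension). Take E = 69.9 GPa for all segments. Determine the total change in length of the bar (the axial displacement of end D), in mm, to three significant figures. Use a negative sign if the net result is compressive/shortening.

Internal axial forces (sectioning from the free end, tension +): N_CD = 36.6 kN, N_BC = 26.62 kN, N_AB = 41.22 kN.
A_AB = 1097 mm².
A_BC = 1742 mm².
A_CD = 571.2 mm².
δ_AB = 41220·197/(1097·69900) = 0.1059 mm
δ_BC = 26620·492/(1742·69900) = 0.1075 mm
δ_CD = 36600·879/(571.2·69900) = 0.8057 mm
δ = Σδ_i = 1.019 mm.

1.02 mm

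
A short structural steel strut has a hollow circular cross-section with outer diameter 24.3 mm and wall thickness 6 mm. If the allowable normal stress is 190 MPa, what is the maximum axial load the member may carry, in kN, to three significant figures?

65.5 kN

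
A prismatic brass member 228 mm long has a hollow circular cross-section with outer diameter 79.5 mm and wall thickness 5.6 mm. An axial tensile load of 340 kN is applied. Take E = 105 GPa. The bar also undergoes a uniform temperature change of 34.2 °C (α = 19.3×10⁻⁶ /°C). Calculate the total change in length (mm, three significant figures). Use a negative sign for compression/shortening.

A = 1300 mm².
δ_mech = NL/(AE) = 340000·228/(1300·105000) = 0.5679 mm.
δ_thermal = αLΔT = 19.3e-6·228·34.2 = 0.1505 mm.
δ = δ_mech + δ_thermal = 0.7184 mm.

0.718 mm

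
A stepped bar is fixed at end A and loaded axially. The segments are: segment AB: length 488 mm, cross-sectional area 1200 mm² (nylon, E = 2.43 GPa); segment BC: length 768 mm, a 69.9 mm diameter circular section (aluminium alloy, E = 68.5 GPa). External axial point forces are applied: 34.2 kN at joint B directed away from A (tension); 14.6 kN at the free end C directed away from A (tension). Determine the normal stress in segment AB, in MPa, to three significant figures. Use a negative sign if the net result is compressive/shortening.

40.7 MPa

Internal axial forces (sectioning from the free end, tension +): N_BC = 14.6 kN, N_AB = 48.8 kN.
σ_AB = N_AB/A_AB = 48800/1200 = 40.67 MPa.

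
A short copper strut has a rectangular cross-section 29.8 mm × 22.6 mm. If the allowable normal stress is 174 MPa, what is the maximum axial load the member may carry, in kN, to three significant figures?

A = 673.5 mm².
P_max = σ_allow · A = 174 · 673.5 = 117200 N = 117.2 kN.

117 kN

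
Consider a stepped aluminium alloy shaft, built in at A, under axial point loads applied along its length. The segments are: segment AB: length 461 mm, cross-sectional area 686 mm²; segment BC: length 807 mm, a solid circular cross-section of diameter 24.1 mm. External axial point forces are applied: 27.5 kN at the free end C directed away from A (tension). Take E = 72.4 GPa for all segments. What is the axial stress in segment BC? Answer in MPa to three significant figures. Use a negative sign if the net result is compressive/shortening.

Internal axial forces (sectioning from the free end, tension +): N_BC = 27.5 kN, N_AB = 27.5 kN.
A_BC = 456.2 mm².
σ_BC = N_BC/A_BC = 27500/456.2 = 60.28 MPa.

60.3 MPa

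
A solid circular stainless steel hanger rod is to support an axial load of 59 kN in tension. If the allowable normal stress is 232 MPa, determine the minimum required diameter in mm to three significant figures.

18.0 mm

Required area A ≥ P/σ_allow = 59000/232 = 254.3 mm².
For a solid circular section, d ≥ √(4A/π) = 17.99 mm.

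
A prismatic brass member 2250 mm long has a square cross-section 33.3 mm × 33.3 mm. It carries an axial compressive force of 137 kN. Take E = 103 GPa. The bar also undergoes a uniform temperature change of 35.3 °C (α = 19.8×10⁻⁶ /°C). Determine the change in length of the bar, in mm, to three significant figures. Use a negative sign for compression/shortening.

A = 1109 mm².
δ_mech = NL/(AE) = -137000·2250/(1109·103000) = -2.699 mm.
δ_thermal = αLΔT = 19.8e-6·2250·35.3 = 1.573 mm.
δ = δ_mech + δ_thermal = -1.126 mm.

-1.13 mm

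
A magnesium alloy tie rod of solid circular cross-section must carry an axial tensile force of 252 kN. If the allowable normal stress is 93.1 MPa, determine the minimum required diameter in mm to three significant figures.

58.7 mm

Required area A ≥ P/σ_allow = 252000/93.1 = 2707 mm².
For a solid circular section, d ≥ √(4A/π) = 58.71 mm.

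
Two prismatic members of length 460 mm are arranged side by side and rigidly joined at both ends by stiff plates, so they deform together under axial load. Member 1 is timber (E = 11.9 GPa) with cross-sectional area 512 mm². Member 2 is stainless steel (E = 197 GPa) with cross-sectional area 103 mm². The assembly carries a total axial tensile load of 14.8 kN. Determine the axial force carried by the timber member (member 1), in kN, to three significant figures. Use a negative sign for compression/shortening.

3.42 kN

Equal strain + equilibrium ⇒ each member carries load in proportion to AE: A₁E₁ = 6093000 N, A₂E₂ = 20290000 N, ΣAE = 26380000 N.
F₁ = P·A₁E₁/ΣAE = 14800·6093000/26380000 = 3418 N.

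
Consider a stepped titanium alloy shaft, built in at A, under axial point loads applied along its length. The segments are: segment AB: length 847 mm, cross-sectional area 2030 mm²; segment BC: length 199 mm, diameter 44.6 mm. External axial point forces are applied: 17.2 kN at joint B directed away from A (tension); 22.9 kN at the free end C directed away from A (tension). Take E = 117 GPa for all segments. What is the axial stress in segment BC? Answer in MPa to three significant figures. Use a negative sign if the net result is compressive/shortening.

Internal axial forces (sectioning from the free end, tension +): N_BC = 22.9 kN, N_AB = 40.1 kN.
A_BC = 1562 mm².
σ_BC = N_BC/A_BC = 22900/1562 = 14.66 MPa.

14.7 MPa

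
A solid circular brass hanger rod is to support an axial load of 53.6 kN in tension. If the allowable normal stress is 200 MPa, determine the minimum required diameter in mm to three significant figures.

Required area A ≥ P/σ_allow = 53600/200 = 268 mm².
For a solid circular section, d ≥ √(4A/π) = 18.47 mm.

18.5 mm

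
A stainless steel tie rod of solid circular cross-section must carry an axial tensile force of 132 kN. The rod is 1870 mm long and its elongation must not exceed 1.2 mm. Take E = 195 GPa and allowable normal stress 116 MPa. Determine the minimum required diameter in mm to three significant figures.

38.1 mm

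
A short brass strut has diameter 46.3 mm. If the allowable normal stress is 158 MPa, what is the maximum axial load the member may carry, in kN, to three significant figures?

A = 1684 mm².
P_max = σ_allow · A = 158 · 1684 = 266000 N = 266 kN.

266 kN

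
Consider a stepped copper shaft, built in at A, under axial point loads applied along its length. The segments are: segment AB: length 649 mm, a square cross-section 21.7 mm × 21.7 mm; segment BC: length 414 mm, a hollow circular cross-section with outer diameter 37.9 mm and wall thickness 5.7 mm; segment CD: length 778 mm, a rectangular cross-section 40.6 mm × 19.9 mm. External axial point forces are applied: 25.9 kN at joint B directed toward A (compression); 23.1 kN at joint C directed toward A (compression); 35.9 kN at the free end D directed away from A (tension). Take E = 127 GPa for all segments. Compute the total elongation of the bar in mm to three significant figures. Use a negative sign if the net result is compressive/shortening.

Internal axial forces (sectioning from the free end, tension +): N_CD = 35.9 kN, N_BC = 12.8 kN, N_AB = -13.1 kN.
A_AB = 470.9 mm².
A_BC = 576.6 mm².
A_CD = 807.9 mm².
δ_AB = -13100·649/(470.9·127000) = -0.1422 mm
δ_BC = 12800·414/(576.6·127000) = 0.07236 mm
δ_CD = 35900·778/(807.9·127000) = 0.2722 mm
δ = Σδ_i = 0.2024 mm.

0.202 mm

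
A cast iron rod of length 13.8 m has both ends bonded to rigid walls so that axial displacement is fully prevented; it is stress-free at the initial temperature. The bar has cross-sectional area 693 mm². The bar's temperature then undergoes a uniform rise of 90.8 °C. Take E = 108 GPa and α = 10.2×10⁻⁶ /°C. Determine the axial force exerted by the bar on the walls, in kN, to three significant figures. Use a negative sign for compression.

-69.3 kN

Free thermal expansion αLΔT = 10.2e-6 · 13800 · 90.8 = 12.78 mm.
The walls impose strain ε = −(12.78)/13800 = -9.2616e-04; σ = Eε = 108000 · -9.2616e-04 = -100 MPa.
Wall reaction R = σ·A = -100·693 = -69320 N = -69.32 kN.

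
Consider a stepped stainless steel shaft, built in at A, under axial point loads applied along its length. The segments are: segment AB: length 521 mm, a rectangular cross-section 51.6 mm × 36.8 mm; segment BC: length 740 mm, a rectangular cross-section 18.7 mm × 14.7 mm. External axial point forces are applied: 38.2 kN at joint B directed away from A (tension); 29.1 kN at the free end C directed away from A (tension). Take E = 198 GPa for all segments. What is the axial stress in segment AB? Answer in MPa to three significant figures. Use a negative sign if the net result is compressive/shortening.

Internal axial forces (sectioning from the free end, tension +): N_BC = 29.1 kN, N_AB = 67.3 kN.
A_AB = 1899 mm².
σ_AB = N_AB/A_AB = 67300/1899 = 35.44 MPa.

35.4 MPa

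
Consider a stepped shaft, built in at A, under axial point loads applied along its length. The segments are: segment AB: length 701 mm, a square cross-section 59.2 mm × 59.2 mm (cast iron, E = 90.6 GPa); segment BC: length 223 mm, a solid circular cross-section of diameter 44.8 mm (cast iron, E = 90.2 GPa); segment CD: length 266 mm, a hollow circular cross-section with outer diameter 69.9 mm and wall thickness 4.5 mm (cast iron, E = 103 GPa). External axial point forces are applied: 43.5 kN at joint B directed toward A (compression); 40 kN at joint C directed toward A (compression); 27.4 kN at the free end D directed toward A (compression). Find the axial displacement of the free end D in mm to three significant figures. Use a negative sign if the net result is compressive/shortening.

-0.427 mm

Internal axial forces (sectioning from the free end, tension +): N_CD = -27.4 kN, N_BC = -67.4 kN, N_AB = -110.9 kN.
A_AB = 3505 mm².
A_BC = 1576 mm².
A_CD = 924.6 mm².
δ_AB = -110900·701/(3505·90600) = -0.2448 mm
δ_BC = -67400·223/(1576·90200) = -0.1057 mm
δ_CD = -27400·266/(924.6·103000) = -0.07653 mm
δ = Σδ_i = -0.4271 mm.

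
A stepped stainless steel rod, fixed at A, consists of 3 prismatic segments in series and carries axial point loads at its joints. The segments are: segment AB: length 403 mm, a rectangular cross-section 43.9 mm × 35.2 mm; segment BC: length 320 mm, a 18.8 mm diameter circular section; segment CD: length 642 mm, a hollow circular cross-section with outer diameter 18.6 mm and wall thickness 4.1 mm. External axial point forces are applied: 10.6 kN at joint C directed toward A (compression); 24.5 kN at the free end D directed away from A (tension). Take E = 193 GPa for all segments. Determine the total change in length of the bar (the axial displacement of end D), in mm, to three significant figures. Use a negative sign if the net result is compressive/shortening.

0.538 mm

Internal axial forces (sectioning from the free end, tension +): N_CD = 24.5 kN, N_BC = 13.9 kN, N_AB = 13.9 kN.
A_AB = 1545 mm².
A_BC = 277.6 mm².
A_CD = 186.8 mm².
δ_AB = 13900·403/(1545·193000) = 0.01878 mm
δ_BC = 13900·320/(277.6·193000) = 0.08302 mm
δ_CD = 24500·642/(186.8·193000) = 0.4364 mm
δ = Σδ_i = 0.5382 mm.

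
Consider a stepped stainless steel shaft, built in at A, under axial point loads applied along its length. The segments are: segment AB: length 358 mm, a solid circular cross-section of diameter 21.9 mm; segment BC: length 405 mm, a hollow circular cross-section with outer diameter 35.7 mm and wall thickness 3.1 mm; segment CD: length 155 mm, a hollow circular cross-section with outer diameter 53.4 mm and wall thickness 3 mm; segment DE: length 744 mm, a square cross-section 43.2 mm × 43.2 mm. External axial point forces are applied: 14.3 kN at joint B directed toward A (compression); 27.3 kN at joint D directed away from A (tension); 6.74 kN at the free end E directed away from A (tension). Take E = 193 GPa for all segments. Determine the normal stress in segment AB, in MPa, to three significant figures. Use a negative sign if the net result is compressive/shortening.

Internal axial forces (sectioning from the free end, tension +): N_DE = 6.74 kN, N_CD = 34.04 kN, N_BC = 34.04 kN, N_AB = 19.74 kN.
A_AB = 376.7 mm².
σ_AB = N_AB/A_AB = 19740/376.7 = 52.4 MPa.

52.4 MPa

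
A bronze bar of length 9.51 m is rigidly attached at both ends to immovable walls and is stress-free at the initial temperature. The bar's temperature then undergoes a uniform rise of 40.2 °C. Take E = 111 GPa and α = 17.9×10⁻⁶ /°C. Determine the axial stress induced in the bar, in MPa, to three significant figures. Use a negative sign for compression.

-79.9 MPa

Free thermal expansion αLΔT = 17.9e-6 · 9510 · 40.2 = 6.843 mm.
The walls impose strain ε = −(6.843)/9510 = -7.1958e-04; σ = Eε = 111000 · -7.1958e-04 = -79.87 MPa.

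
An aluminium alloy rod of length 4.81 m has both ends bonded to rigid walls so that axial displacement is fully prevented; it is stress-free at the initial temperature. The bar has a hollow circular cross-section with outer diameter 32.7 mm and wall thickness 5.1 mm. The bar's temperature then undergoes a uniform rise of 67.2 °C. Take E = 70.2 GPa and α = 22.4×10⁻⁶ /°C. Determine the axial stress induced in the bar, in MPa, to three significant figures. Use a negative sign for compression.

Free thermal expansion αLΔT = 22.4e-6 · 4810 · 67.2 = 7.24 mm.
The walls impose strain ε = −(7.24)/4810 = -1.5053e-03; σ = Eε = 70200 · -1.5053e-03 = -105.7 MPa.

-106 MPa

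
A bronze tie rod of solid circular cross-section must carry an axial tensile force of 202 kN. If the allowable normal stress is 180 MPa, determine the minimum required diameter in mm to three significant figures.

37.8 mm

Required area A ≥ P/σ_allow = 202000/180 = 1122 mm².
For a solid circular section, d ≥ √(4A/π) = 37.8 mm.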